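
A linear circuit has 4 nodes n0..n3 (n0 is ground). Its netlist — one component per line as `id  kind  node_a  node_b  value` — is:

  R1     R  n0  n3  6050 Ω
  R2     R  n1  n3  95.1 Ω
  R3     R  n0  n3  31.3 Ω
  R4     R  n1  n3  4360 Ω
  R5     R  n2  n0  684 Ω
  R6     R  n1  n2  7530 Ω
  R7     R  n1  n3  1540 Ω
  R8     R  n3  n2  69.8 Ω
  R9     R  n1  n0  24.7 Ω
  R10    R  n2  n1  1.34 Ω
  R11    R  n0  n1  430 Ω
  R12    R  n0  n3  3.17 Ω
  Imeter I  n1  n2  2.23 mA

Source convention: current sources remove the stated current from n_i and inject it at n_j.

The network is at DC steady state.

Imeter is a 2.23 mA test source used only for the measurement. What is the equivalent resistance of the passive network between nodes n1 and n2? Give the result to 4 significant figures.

R_eq = 1.319 Ω

Apply KCL at each of the 3 non-ground nodes and solve the resulting linear system.
Node n1: branches {R2, R4, R6, R7, R9, R10, R11, Imeter} → V_1 = -0.0006379
Node n2: branches {R5, R6, R8, R10, Imeter} → V_2 = 0.002302
Node n3: branches {R1, R2, R3, R4, R7, R8, R12} → V_3 = 6.889e-05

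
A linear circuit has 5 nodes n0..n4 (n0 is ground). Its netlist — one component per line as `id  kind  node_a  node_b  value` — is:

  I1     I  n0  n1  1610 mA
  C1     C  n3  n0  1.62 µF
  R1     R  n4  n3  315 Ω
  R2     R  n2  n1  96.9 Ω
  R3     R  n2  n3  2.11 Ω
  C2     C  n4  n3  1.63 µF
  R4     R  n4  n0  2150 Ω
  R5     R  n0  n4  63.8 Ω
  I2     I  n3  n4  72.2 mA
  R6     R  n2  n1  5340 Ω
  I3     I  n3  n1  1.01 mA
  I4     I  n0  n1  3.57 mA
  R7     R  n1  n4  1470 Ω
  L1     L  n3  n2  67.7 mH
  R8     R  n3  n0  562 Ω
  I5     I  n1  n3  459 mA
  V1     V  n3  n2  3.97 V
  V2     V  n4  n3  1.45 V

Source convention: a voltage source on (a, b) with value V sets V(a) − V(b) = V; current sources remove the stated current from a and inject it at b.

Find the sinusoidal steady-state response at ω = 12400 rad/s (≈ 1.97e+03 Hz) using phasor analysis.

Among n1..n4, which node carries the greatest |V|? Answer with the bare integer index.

1

MNA unknowns: 4 node voltages V₁..V_4 plus 2 source currents (V1, V2)
I1: z[0]−=1.61, z[1]+=1.61
C1: Y=0.000+0.02009j on G[3,0]
R1: Y=0.003175+0.000j on G[4,3]
R2: Y=0.01032+0.000j on G[2,1]
R3: Y=0.4739+0.000j on G[2,3]
C2: Y=0.000+0.02021j on G[4,3]
R4: Y=0.0004651+0.000j on G[4,0]
R5: Y=0.01567+0.000j on G[0,4]
I2: z[3]−=0.0722, z[4]+=0.0722
R6: Y=0.0001873+0.000j on G[2,1]
I3: z[3]−=0.00101, z[1]+=0.00101
I4: z[0]−=0.00357, z[1]+=0.00357
R7: Y=0.0006803+0.000j on G[1,4]
L1: Y=0.000-0.001191j on G[3,2]
R8: Y=0.001779+0.000j on G[3,0]
I5: z[1]−=0.459, z[3]+=0.459
V1: row V3−V2=3.97, i_V1 at 3,2
V2: row V4−V3=1.45, i_V2 at 4,3
solve → V1=139.0-44.08j, V2=35.35-44.08j, V3=39.32-44.08j, V4=40.77-44.08j
aux → i_V1=-2.970+0.004729j, i_V2=-0.5236+0.6822j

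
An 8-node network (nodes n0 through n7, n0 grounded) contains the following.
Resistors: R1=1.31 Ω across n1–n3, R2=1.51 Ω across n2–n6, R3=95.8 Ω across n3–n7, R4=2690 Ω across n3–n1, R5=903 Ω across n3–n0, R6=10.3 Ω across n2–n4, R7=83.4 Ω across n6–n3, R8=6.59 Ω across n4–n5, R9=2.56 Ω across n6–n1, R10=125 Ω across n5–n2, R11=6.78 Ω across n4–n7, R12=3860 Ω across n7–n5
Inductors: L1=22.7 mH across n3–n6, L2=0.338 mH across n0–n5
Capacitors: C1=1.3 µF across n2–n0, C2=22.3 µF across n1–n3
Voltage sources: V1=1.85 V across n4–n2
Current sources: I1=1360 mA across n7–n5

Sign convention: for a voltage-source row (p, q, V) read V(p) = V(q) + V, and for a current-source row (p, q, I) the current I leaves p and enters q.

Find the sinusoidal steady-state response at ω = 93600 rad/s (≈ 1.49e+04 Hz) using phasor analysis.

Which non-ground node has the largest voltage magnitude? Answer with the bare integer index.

5

Element admittances at ω=93600 rad/s:
  Y(R1) = 0.7634+0.000j S between n1,n3
  Y(R2) = 0.6623+0.000j S between n2,n6
  Y(L1) = 0.000-0.0004707j S between n3,n6
  Y(R3) = 0.01044+0.000j S between n3,n7
  Y(R4) = 0.0003717+0.000j S between n3,n1
  Y(R5) = 0.001107+0.000j S between n3,n0
  Y(C1) = 0.000+0.1217j S between n2,n0
  Y(R6) = 0.09709+0.000j S between n2,n4
  Y(R7) = 0.01199+0.000j S between n6,n3
  Y(C2) = 0.000+2.087j S between n1,n3
  Y(L2) = 0.000-0.03161j S between n0,n5
  Y(R8) = 0.1517+0.000j S between n4,n5
  Y(R9) = 0.3906+0.000j S between n6,n1
  Y(R10) = 0.008000+0.000j S between n5,n2
  Y(R11) = 0.1475+0.000j S between n4,n7
  Y(R12) = 0.0002591+0.000j S between n7,n5
  V1: constraint V(n4)−V(n2) = 1.85
  I1: injects 1.36 A into n5 (from n7)
Assemble and solve the 8×8 MNA system:
  V(n1)=3.054+0.9255j  V(n2)=3.342+0.9315j  V(n3)=3.043+0.9547j  V(n4)=5.192+0.9315j  V(n5)=12.90+3.479j  V(n6)=3.233+0.9297j  V(n7)=-3.535+0.9373j
  i(V1)=-0.2974+0.3875j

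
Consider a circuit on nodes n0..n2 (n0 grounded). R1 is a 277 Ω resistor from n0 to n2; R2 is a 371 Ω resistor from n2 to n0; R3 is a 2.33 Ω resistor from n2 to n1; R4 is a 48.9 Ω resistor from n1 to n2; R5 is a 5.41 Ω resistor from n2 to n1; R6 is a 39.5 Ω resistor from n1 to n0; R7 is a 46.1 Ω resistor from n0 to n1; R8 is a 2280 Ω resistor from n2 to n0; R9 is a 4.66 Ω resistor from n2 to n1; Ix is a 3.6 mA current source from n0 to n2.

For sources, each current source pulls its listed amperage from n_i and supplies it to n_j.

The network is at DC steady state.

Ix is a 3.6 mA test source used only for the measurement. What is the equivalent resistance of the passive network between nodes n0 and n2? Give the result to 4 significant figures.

R_eq = 19.50 Ω

Element admittances at DC:
  Y(R1) = 0.003610 S between n0,n2
  Y(R2) = 0.002695 S between n2,n0
  Y(R3) = 0.4292 S between n2,n1
  Y(R4) = 0.02045 S between n1,n2
  Y(R5) = 0.1848 S between n2,n1
  Y(R6) = 0.02532 S between n1,n0
  Y(R7) = 0.02169 S between n0,n1
  Y(R8) = 0.0004386 S between n2,n0
  Y(R9) = 0.2146 S between n2,n1
  Ix: injects 0.0036 A into n2 (from n0)
Assemble and solve the 2×2 MNA system:
  V(n1)=0.06651  V(n2)=0.07019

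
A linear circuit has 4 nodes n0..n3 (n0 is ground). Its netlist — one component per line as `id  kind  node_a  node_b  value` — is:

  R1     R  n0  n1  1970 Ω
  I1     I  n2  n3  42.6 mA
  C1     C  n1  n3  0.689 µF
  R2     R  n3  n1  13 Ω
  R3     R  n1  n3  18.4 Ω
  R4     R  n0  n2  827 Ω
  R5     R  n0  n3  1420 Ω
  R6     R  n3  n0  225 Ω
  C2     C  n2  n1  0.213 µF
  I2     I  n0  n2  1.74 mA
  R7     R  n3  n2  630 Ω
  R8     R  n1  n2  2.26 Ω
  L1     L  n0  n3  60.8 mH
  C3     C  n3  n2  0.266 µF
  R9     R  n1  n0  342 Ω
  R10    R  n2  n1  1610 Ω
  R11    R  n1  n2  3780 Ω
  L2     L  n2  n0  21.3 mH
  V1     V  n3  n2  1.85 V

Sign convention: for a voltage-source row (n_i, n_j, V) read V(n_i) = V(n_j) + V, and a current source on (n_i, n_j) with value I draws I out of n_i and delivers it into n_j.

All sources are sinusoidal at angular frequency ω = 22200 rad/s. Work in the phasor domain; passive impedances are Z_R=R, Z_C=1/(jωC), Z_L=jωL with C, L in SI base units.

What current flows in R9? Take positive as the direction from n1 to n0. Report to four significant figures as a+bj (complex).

-0.001399-0.0002962j A

Apply KCL at each of the 3 non-ground nodes and solve the resulting linear system.
Node n1: branches {R1, C1, R2, R3, C2, R8, R9, R10, R11} → V_1 = -0.4784-0.1013j
Node n2: branches {I1, R4, C2, I2, R7, R8, C3, R10, R11, L2, V1} → V_2 = -0.9051-0.1363j
Node n3: branches {I1, C1, R2, R3, R5, R6, R7, L1, C3, V1} → V_3 = 0.9449-0.1363j
Source currents: i(V1)=-0.1525-0.02670j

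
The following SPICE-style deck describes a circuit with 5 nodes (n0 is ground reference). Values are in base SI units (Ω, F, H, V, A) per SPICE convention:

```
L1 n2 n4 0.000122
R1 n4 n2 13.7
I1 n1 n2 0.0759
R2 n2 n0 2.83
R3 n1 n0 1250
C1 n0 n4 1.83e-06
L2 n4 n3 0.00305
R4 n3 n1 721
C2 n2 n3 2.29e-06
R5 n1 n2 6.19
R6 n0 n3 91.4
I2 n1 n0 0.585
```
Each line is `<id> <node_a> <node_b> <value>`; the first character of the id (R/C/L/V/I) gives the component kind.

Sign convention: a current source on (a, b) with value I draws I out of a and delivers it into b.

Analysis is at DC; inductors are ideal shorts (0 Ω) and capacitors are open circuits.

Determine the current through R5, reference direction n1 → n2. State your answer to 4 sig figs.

Apply KCL at each of the 4 non-ground nodes and solve the resulting linear system.
Node n1: branches {I1, R3, R4, R5, I2} → V_1 = -5.622
Node n2: branches {L1, R1, I1, R2, C2, R5} → V_2 = -1.593
Node n3: branches {L2, R4, C2, R6} → V_3 = -1.593
Node n4: branches {L1, R1, C1, L2} → V_4 = -1.593
Source currents: i(L1)=-0.01185, i(L2)=-0.01185

-0.6508 A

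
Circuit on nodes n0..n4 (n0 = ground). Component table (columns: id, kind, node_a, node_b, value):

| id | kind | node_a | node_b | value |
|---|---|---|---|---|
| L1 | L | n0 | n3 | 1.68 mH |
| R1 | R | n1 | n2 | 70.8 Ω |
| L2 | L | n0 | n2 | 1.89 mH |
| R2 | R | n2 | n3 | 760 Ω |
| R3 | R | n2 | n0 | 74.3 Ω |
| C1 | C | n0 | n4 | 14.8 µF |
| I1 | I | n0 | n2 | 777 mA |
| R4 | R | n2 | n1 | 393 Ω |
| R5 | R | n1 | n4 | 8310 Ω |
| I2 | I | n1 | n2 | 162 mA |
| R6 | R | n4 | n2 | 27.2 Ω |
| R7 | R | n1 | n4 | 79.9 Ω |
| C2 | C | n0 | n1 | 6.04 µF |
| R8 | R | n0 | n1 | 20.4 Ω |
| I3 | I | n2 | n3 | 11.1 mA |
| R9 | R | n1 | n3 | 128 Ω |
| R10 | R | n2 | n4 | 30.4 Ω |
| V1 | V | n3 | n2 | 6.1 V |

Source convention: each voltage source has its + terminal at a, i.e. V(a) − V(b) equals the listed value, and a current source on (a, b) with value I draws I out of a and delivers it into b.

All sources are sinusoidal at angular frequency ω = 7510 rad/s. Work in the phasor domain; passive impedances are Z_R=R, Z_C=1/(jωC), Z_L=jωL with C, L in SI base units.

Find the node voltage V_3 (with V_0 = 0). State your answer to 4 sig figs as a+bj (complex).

6.710+7.084j V

Apply KCL at each of the 4 non-ground nodes and solve the resulting linear system.
Node n1: branches {R1, R4, R5, I2, R7, C2, R8, R9} → V_1 = 0.4156+2.082j
Node n2: branches {R1, L2, R2, R3, I1, R4, I2, R6, I3, R10, V1} → V_2 = 0.6101+7.084j
Node n3: branches {L1, R2, I3, R9, V1} → V_3 = 6.710+7.084j
Node n4: branches {C1, R5, R6, R7, R10} → V_4 = 3.226+1.959j
Source currents: i(V1)=-0.6076+0.4928j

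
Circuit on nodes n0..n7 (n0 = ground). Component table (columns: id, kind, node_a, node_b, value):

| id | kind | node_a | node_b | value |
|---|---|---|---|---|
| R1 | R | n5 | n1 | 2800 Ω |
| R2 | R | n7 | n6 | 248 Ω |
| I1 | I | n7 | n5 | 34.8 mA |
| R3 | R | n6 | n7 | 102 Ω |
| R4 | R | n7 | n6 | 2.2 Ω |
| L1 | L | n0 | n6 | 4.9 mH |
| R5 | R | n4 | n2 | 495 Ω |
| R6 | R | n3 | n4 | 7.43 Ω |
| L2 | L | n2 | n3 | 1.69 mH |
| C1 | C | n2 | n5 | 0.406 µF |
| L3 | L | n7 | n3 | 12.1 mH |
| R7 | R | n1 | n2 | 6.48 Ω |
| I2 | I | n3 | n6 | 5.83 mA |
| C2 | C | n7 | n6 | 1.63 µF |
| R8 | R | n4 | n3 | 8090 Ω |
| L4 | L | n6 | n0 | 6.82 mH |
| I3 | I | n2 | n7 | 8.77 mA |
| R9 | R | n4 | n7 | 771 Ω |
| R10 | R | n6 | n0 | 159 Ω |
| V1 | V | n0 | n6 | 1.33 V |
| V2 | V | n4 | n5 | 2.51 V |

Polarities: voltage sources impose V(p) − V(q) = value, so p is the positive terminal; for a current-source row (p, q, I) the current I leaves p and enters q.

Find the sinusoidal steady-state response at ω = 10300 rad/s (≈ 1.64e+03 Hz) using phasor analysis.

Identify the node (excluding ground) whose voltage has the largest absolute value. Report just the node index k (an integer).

5

Element admittances at ω=10300 rad/s:
  Y(R1) = 0.0003571+0.000j S between n5,n1
  Y(R2) = 0.004032+0.000j S between n7,n6
  I1: injects 0.0348 A into n5 (from n7)
  Y(R3) = 0.009804+0.000j S between n6,n7
  Y(R4) = 0.4545+0.000j S between n7,n6
  Y(L1) = 0.000-0.01981j S between n0,n6
  Y(R5) = 0.002020+0.000j S between n4,n2
  Y(R6) = 0.1346+0.000j S between n3,n4
  Y(L2) = 0.000-0.05745j S between n2,n3
  Y(C1) = 0.000+0.004182j S between n2,n5
  Y(L3) = 0.000-0.008024j S between n7,n3
  Y(R7) = 0.1543+0.000j S between n1,n2
  I2: injects 0.00583 A into n6 (from n3)
  Y(C2) = 0.000+0.01679j S between n7,n6
  Y(R8) = 0.0001236+0.000j S between n4,n3
  Y(L4) = 0.000-0.01424j S between n6,n0
  I3: injects 0.00877 A into n7 (from n2)
  Y(R9) = 0.001297+0.000j S between n4,n7
  Y(R10) = 0.006289+0.000j S between n6,n0
  V1: constraint V(n0)−V(n6) = 1.33
  V2: constraint V(n4)−V(n5) = 2.51
Assemble and solve the 9×9 MNA system:
  V(n1)=-0.7845+2.231j  V(n2)=-0.7790+2.230j  V(n3)=-0.9451+2.411j  V(n4)=-0.6812+2.458j  V(n5)=-3.191+2.458j  V(n6)=-1.330+0.000j  V(n7)=-1.342+0.0004456j
  i(V1)=-0.008365+0.04529j  i(V2)=-0.03661-0.01001j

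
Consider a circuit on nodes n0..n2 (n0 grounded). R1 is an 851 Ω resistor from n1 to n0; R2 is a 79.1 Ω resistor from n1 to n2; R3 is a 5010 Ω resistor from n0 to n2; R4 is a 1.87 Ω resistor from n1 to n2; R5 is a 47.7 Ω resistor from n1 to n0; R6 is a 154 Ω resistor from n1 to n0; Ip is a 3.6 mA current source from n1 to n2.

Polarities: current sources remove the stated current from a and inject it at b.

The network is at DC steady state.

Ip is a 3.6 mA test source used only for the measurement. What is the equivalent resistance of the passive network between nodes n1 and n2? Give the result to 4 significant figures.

R_eq = 1.826 Ω

Element admittances at DC:
  Y(R1) = 0.001175 S between n1,n0
  Y(R2) = 0.01264 S between n1,n2
  Y(R3) = 0.0001996 S between n0,n2
  Y(R4) = 0.5348 S between n1,n2
  Y(R5) = 0.02096 S between n1,n0
  Y(R6) = 0.006494 S between n1,n0
  Ip: injects 0.0036 A into n2 (from n1)
Assemble and solve the 2×2 MNA system:
  V(n1)=-4.551e-05  V(n2)=0.006529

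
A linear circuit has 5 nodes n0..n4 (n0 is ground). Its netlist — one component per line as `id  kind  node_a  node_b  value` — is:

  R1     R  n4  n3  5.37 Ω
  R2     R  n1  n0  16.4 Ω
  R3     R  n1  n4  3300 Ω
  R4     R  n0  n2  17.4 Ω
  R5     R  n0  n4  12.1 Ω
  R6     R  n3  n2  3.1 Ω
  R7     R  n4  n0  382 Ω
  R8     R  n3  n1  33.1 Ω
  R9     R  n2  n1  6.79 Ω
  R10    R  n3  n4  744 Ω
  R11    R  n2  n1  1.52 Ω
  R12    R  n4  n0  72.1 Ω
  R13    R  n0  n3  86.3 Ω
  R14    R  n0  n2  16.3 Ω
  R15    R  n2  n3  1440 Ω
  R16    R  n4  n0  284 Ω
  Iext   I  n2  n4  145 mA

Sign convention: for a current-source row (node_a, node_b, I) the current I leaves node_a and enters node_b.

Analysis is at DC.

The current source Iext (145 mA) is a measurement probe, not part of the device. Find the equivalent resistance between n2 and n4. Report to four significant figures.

R_eq = 5.349 Ω

MNA unknowns: 4 node voltages V₁..V_4
R1: Y=0.1862 on G[4,3]
R2: Y=0.06098 on G[1,0]
R3: Y=0.0003030 on G[1,4]
R4: Y=0.05747 on G[0,2]
R5: Y=0.08264 on G[0,4]
R6: Y=0.3226 on G[3,2]
R7: Y=0.002618 on G[4,0]
R8: Y=0.03021 on G[3,1]
R9: Y=0.1473 on G[2,1]
R10: Y=0.001344 on G[3,4]
R11: Y=0.6579 on G[2,1]
R12: Y=0.01387 on G[4,0]
R13: Y=0.01159 on G[0,3]
R14: Y=0.06135 on G[0,2]
R15: Y=0.0006944 on G[2,3]
R16: Y=0.003521 on G[4,0]
Iext: z[2]−=0.145, z[4]+=0.145
solve → V1=-0.2585, V2=-0.2874, V3=-0.01660, V4=0.4881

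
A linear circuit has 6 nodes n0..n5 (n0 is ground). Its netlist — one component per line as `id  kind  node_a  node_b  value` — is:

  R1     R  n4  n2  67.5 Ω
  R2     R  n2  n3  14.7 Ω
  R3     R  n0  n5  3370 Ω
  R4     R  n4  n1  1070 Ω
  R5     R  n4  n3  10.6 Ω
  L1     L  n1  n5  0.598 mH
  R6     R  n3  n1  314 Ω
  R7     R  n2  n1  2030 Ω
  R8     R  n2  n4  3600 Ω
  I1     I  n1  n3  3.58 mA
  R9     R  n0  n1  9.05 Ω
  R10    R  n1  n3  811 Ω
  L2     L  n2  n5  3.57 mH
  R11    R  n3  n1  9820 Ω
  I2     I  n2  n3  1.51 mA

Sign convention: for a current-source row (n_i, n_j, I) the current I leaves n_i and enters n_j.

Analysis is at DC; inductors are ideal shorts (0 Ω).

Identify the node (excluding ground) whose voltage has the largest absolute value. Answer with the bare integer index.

3

MNA unknowns: 5 node voltages V₁..V_5 plus 2 source currents (L1, L2)
R1: Y=0.01481 on G[4,2]
R2: Y=0.06803 on G[2,3]
R3: Y=0.0002967 on G[0,5]
R4: Y=0.0009346 on G[4,1]
R5: Y=0.09434 on G[4,3]
L1: row V1−V5=0, i_L1 at 1,5
R6: Y=0.003185 on G[3,1]
R7: Y=0.0004926 on G[2,1]
R8: Y=0.0002778 on G[2,4]
I1: z[1]−=0.00358, z[3]+=0.00358
R9: Y=0.1105 on G[0,1]
R10: Y=0.001233 on G[1,3]
L2: row V2−V5=0, i_L2 at 2,5
R11: Y=0.0001018 on G[3,1]
I2: z[2]−=0.00151, z[3]+=0.00151
solve → V1=0.000, V2=0.000, V3=0.05902, V4=0.05045, V5=0.000
aux → i_L1=-0.003266, i_L2=0.003266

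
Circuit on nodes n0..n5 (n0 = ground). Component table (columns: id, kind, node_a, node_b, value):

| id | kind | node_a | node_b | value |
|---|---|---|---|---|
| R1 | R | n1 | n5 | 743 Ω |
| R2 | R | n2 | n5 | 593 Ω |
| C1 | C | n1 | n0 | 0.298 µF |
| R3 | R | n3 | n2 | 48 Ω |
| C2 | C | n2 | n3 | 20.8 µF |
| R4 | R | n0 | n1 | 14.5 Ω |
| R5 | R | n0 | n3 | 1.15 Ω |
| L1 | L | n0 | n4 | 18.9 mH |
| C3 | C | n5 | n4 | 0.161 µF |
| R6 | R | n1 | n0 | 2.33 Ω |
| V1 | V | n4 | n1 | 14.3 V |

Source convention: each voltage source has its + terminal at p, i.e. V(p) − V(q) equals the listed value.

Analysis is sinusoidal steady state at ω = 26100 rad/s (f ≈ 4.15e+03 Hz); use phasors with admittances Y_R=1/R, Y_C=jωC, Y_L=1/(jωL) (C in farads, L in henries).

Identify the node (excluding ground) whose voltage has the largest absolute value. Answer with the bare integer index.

4

Element admittances at ω=26100 rad/s:
  Y(R1) = 0.001346+0.000j S between n1,n5
  Y(R2) = 0.001686+0.000j S between n2,n5
  Y(C1) = 0.000+0.007778j S between n1,n0
  Y(R3) = 0.02083+0.000j S between n3,n2
  Y(C2) = 0.000+0.5429j S between n2,n3
  Y(R4) = 0.06897+0.000j S between n0,n1
  Y(R5) = 0.8696+0.000j S between n0,n3
  Y(L1) = 0.000-0.002027j S between n0,n4
  Y(C3) = 0.000+0.004202j S between n5,n4
  Y(R6) = 0.4292+0.000j S between n1,n0
  V1: constraint V(n4)−V(n1) = 14.3
Assemble and solve the 6×6 MNA system:
  V(n1)=-0.03118+0.03551j  V(n2)=0.04032-0.01493j  V(n3)=0.01810+0.01320j  V(n4)=14.27+0.03551j  V(n5)=9.373+6.793j
  i(V1)=-0.02847+0.008352j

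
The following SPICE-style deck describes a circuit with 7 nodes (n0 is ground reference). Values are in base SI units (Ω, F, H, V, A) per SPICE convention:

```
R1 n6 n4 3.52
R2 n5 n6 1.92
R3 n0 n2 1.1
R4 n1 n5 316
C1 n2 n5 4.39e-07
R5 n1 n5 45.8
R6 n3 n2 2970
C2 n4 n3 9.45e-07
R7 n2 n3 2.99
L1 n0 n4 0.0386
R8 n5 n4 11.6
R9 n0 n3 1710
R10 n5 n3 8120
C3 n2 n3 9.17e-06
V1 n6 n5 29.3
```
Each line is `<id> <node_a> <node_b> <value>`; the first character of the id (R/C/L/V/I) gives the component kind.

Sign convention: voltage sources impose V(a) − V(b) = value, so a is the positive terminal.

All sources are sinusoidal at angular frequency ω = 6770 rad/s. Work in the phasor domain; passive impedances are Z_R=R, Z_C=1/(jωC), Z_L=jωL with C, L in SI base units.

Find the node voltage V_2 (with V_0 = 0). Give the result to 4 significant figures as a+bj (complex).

-0.0003053+0.05076j V

Apply KCL at each of the 6 non-ground nodes and solve the resulting linear system.
Node n1: branches {R4, R5} → V_1 = -10.37+0.1496j
Node n2: branches {R3, C1, R6, R7, C3} → V_2 = -0.0003053+0.05076j
Node n3: branches {R6, C2, R7, R9, R10, C3} → V_3 = 0.04096+0.2730j
Node n4: branches {R1, C2, L1, R8} → V_4 = 12.10+0.06628j
Node n5: branches {R2, R4, C1, R5, R8, R10, V1} → V_5 = -10.37+0.1496j
Node n6: branches {R1, R2, V1} → V_6 = 18.93+0.1496j
Source currents: i(V1)=-17.20-0.02367j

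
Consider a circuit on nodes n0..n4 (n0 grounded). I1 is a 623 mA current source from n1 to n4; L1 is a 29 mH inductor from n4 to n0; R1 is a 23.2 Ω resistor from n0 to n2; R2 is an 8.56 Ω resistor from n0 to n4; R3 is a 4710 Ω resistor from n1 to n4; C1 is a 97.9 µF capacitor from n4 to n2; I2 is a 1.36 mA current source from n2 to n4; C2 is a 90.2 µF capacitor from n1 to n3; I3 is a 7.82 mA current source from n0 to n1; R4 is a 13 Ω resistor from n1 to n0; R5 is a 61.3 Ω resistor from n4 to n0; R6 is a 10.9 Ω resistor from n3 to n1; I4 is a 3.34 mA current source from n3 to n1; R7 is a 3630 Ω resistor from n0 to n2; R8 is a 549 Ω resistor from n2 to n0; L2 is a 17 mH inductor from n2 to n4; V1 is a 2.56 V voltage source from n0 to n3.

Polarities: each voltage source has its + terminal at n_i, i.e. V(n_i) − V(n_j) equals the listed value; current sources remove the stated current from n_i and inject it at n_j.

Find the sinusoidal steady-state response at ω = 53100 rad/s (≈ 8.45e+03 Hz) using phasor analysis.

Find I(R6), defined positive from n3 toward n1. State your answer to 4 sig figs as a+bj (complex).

0.0002790-0.007913j A

Apply KCL at each of the 4 non-ground nodes and solve the resulting linear system.
Node n1: branches {I1, R3, C2, I3, R4, R6, I4} → V_1 = -2.563+0.08625j
Node n2: branches {R1, C1, I2, R7, R8, L2} → V_2 = 3.486+0.03562j
Node n3: branches {C2, R6, I4, V1} → V_3 = -2.560+0.000j
Node n4: branches {I1, L1, R2, R3, C1, I2, R5, L2} → V_4 = 3.486+0.005041j
Source currents: i(V1)=0.4167+0.006652j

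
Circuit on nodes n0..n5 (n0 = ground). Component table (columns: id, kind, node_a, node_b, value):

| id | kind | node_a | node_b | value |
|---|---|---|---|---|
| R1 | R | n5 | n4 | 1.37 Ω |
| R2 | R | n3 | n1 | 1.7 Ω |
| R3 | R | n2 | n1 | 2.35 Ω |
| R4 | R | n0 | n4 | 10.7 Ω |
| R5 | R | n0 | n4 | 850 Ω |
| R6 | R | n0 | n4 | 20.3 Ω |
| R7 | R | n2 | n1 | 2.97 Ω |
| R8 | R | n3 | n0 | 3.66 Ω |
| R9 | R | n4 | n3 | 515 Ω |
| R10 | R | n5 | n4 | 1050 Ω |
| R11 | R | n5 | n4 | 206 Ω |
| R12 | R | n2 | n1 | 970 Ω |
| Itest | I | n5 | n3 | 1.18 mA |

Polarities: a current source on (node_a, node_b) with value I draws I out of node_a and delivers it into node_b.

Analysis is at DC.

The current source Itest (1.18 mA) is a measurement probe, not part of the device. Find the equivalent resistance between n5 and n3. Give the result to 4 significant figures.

MNA unknowns: 5 node voltages V₁..V_5
R1: Y=0.7299 on G[5,4]
R2: Y=0.5882 on G[3,1]
R3: Y=0.4255 on G[2,1]
R4: Y=0.09346 on G[0,4]
R5: Y=0.001176 on G[0,4]
R6: Y=0.04926 on G[0,4]
R7: Y=0.3367 on G[2,1]
R8: Y=0.2732 on G[3,0]
R9: Y=0.001942 on G[4,3]
R10: Y=0.0009524 on G[5,4]
R11: Y=0.004854 on G[5,4]
R12: Y=0.001031 on G[2,1]
Itest: z[5]−=0.00118, z[3]+=0.00118
solve → V1=0.004232, V2=0.004232, V3=0.004232, V4=-0.008035, V5=-0.009639

R_eq = 11.75 Ω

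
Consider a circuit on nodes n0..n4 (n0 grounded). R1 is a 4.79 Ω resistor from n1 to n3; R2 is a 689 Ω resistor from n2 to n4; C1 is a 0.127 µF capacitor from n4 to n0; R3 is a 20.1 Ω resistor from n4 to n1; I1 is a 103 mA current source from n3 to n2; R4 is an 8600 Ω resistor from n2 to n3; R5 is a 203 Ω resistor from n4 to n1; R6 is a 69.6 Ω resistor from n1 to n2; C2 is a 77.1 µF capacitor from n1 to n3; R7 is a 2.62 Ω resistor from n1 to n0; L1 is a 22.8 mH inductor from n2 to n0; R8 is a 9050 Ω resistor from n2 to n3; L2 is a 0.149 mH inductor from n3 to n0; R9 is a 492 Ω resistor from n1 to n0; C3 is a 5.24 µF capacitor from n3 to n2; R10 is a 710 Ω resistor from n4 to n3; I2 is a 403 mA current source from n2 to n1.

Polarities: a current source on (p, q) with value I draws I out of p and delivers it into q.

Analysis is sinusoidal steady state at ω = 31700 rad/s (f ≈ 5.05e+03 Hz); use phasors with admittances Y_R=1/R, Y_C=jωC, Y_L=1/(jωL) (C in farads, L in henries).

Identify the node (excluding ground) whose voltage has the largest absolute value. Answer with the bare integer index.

Apply KCL at each of the 4 non-ground nodes and solve the resulting linear system.
Node n1: branches {R1, R3, R5, R6, C2, R7, R9, I2} → V_1 = -0.06896-0.05859j
Node n2: branches {R2, I1, R4, R6, L1, R8, C3, I2} → V_2 = -0.2978+1.912j
Node n3: branches {R1, I1, R4, C2, R8, L2, C3, R10} → V_3 = -0.1057+0.1125j
Node n4: branches {R2, C1, R3, R5, R10} → V_4 = -0.07559+0.0006052j

2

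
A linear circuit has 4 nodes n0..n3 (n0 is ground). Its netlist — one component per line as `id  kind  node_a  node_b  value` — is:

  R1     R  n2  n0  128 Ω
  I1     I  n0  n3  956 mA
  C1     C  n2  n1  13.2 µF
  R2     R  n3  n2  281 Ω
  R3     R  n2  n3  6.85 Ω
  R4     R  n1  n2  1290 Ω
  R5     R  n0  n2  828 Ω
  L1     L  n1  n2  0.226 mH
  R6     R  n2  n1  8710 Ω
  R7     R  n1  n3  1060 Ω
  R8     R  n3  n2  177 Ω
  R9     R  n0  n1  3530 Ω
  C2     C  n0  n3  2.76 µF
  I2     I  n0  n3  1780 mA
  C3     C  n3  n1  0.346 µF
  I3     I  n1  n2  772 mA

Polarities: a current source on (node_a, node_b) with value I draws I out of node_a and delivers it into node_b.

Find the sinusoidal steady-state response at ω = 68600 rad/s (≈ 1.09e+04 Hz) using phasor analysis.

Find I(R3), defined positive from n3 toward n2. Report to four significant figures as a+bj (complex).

MNA unknowns: 3 node voltages V₁..V_3
R1: Y=0.007812+0.000j on G[2,0]
I1: z[0]−=0.956, z[3]+=0.956
C1: Y=0.000+0.9055j on G[2,1]
R2: Y=0.003559+0.000j on G[3,2]
R3: Y=0.1460+0.000j on G[2,3]
R4: Y=0.0007752+0.000j on G[1,2]
R5: Y=0.001208+0.000j on G[0,2]
L1: Y=0.000-0.06450j on G[1,2]
R6: Y=0.0001148+0.000j on G[2,1]
R7: Y=0.0009434+0.000j on G[1,3]
R8: Y=0.005650+0.000j on G[3,2]
R9: Y=0.0002833+0.000j on G[0,1]
C2: Y=0.000+0.1893j on G[0,3]
I2: z[0]−=1.78, z[3]+=1.78
C3: Y=0.000+0.02374j on G[3,1]
I3: z[1]−=0.772, z[2]+=0.772
solve → V1=0.8634-12.76j, V2=0.8674-13.63j, V3=0.6685-14.41j

-0.02903-0.1133j A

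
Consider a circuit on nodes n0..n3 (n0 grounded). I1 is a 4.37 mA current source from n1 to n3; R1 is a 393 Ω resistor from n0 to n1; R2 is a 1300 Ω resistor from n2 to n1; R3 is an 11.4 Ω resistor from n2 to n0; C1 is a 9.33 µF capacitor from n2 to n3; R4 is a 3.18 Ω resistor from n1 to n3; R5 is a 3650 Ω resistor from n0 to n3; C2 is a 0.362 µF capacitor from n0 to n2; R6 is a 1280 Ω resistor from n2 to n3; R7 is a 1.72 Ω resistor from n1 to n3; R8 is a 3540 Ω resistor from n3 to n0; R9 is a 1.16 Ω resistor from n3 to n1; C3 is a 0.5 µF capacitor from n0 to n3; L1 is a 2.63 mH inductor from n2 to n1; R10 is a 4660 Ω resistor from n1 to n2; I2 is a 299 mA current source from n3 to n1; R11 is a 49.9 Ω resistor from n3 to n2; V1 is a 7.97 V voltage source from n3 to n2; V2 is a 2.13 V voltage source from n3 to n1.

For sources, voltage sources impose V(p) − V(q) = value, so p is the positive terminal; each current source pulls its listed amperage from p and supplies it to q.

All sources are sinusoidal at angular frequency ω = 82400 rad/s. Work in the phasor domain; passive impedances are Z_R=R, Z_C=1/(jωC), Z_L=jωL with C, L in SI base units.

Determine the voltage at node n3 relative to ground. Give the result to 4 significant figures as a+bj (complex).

Apply KCL at each of the 3 non-ground nodes and solve the resulting linear system.
Node n1: branches {I1, R1, R2, R4, R7, R9, L1, R10, I2, V2} → V_1 = 3.954-2.140j
Node n2: branches {R2, R3, C1, C2, R6, L1, R10, R11, V1} → V_2 = -1.886-2.140j
Node n3: branches {I1, C1, R4, R5, R6, R7, R8, R9, C3, I2, R11, V1, V2} → V_3 = 6.084-2.140j
Source currents: i(V1)=-0.2733-6.344j, i(V2)=-4.023-0.03239j

6.084-2.140j V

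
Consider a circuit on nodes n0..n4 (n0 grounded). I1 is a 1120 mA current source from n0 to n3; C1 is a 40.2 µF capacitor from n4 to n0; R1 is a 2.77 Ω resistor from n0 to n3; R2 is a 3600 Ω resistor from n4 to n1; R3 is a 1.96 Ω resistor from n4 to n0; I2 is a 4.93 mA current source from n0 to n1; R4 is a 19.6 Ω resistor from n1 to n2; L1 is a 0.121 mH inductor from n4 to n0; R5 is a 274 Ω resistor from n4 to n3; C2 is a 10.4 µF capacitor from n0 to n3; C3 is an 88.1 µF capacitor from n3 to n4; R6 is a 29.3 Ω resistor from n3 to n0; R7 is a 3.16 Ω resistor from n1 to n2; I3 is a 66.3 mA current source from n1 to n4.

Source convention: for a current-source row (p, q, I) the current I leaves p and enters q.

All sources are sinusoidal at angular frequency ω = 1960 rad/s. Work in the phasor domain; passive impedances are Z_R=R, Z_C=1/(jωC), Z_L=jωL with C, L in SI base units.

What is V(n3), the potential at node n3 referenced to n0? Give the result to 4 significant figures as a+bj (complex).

MNA unknowns: 4 node voltages V₁..V_4
I1: z[0]−=1.12, z[3]+=1.12
C1: Y=0.000+0.07879j on G[4,0]
R1: Y=0.3610+0.000j on G[0,3]
R2: Y=0.0002778+0.000j on G[4,1]
R3: Y=0.5102+0.000j on G[4,0]
I2: z[0]−=0.00493, z[1]+=0.00493
R4: Y=0.05102+0.000j on G[1,2]
L1: Y=0.000-4.217j on G[4,0]
R5: Y=0.003650+0.000j on G[4,3]
C2: Y=0.000+0.02038j on G[0,3]
C3: Y=0.000+0.1727j on G[3,4]
R6: Y=0.03413+0.000j on G[3,0]
R7: Y=0.3165+0.000j on G[1,2]
I3: z[1]−=0.0663, z[4]+=0.0663
solve → V1=-221.0+0.06354j, V2=-221.0+0.06354j, V3=2.238-1.121j, V4=-0.08818+0.06354j

2.238-1.121j V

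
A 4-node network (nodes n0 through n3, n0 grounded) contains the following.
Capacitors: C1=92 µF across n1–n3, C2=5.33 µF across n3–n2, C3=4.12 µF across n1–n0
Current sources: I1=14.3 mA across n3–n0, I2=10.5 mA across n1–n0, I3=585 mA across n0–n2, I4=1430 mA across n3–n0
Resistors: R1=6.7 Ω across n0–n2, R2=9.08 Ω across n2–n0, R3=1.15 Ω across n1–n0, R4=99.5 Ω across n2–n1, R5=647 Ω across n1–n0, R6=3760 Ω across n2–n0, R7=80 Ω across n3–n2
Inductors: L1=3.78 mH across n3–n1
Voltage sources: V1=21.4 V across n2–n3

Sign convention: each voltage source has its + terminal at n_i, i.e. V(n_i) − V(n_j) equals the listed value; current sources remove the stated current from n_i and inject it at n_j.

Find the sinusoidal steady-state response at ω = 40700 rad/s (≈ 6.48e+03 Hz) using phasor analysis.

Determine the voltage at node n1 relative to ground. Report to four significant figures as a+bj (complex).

-5.576+0.5108j V

MNA unknowns: 3 node voltages V₁..V_3 plus 1 source current (V1)
C1: Y=0.000+3.744j on G[1,3]
I1: z[3]−=0.0143, z[0]+=0.0143
R1: Y=0.1493+0.000j on G[0,2]
I2: z[1]−=0.0105, z[0]+=0.0105
R2: Y=0.1101+0.000j on G[2,0]
C2: Y=0.000+0.2169j on G[3,2]
L1: Y=0.000-0.006500j on G[3,1]
R3: Y=0.8696+0.000j on G[1,0]
I3: z[0]−=0.585, z[2]+=0.585
C3: Y=0.000+0.1677j on G[1,0]
I4: z[3]−=1.43, z[0]+=1.43
R4: Y=0.01005+0.000j on G[2,1]
R5: Y=0.001546+0.000j on G[1,0]
R6: Y=0.0002660+0.000j on G[2,0]
R7: Y=0.01250+0.000j on G[3,2]
V1: row V2−V3=21.4, i_V1 at 2,3
solve → V1=-5.576+0.5108j, V2=15.69+1.888j, V3=-5.711+1.888j
aux → i_V1=-3.970-5.146j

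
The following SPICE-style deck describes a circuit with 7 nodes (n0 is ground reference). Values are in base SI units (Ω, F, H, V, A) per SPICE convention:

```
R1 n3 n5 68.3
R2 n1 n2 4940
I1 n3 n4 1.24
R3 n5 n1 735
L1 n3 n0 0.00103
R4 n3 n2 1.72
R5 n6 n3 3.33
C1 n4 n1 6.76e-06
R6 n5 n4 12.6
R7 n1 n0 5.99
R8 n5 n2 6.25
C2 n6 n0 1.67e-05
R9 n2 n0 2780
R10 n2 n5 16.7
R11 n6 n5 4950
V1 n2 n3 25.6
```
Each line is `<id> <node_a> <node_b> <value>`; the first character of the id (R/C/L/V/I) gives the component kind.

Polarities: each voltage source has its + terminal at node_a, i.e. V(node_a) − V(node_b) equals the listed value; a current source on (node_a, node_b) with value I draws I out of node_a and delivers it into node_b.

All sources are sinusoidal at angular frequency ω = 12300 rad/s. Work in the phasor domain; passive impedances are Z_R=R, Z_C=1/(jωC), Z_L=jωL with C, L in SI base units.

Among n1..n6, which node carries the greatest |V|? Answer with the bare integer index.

4

Element admittances at ω=12300 rad/s:
  Y(R1) = 0.01464+0.000j S between n3,n5
  Y(R2) = 0.0002024+0.000j S between n1,n2
  I1: injects 1.24 A into n4 (from n3)
  Y(R3) = 0.001361+0.000j S between n5,n1
  Y(L1) = 0.000-0.07893j S between n3,n0
  Y(R4) = 0.5814+0.000j S between n3,n2
  Y(R5) = 0.3003+0.000j S between n6,n3
  Y(C1) = 0.000+0.08315j S between n4,n1
  Y(R6) = 0.07937+0.000j S between n5,n4
  Y(R7) = 0.1669+0.000j S between n1,n0
  Y(R8) = 0.1600+0.000j S between n5,n2
  Y(C2) = 0.000+0.2054j S between n6,n0
  Y(R9) = 0.0003597+0.000j S between n2,n0
  Y(R10) = 0.05988+0.000j S between n2,n5
  Y(R11) = 0.0002020+0.000j S between n6,n5
  V1: constraint V(n2)−V(n3) = 25.6
Assemble and solve the 7×7 MNA system:
  V(n1)=6.810+3.730j  V(n2)=14.14+0.7775j  V(n3)=-11.46+0.7775j  V(n4)=14.40-9.824j  V(n5)=12.97-1.874j  V(n6)=-7.435+5.858j
  i(V1)=-15.15-0.5826j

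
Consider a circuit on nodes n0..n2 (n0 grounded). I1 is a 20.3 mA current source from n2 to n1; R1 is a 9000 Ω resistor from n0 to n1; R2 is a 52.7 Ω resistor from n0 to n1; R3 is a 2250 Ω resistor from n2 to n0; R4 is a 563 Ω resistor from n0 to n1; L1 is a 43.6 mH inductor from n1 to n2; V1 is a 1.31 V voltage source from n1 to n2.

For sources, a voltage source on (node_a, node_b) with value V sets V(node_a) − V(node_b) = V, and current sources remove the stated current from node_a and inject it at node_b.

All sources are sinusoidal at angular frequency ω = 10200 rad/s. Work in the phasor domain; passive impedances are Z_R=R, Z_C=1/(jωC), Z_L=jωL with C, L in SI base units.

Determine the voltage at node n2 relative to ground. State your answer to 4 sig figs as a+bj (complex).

MNA unknowns: 2 node voltages V₁..V_2 plus 1 source current (V1)
I1: z[2]−=0.0203, z[1]+=0.0203
R1: Y=0.0001111+0.000j on G[0,1]
R2: Y=0.01898+0.000j on G[0,1]
R3: Y=0.0004444+0.000j on G[2,0]
R4: Y=0.001776+0.000j on G[0,1]
L1: Y=0.000-0.002249j on G[1,2]
V1: row V1−V2=1.31, i_V1 at 1,2
solve → V1=0.02733+0.000j, V2=-1.283+0.000j
aux → i_V1=0.01973+0.002946j

-1.283+0.000j V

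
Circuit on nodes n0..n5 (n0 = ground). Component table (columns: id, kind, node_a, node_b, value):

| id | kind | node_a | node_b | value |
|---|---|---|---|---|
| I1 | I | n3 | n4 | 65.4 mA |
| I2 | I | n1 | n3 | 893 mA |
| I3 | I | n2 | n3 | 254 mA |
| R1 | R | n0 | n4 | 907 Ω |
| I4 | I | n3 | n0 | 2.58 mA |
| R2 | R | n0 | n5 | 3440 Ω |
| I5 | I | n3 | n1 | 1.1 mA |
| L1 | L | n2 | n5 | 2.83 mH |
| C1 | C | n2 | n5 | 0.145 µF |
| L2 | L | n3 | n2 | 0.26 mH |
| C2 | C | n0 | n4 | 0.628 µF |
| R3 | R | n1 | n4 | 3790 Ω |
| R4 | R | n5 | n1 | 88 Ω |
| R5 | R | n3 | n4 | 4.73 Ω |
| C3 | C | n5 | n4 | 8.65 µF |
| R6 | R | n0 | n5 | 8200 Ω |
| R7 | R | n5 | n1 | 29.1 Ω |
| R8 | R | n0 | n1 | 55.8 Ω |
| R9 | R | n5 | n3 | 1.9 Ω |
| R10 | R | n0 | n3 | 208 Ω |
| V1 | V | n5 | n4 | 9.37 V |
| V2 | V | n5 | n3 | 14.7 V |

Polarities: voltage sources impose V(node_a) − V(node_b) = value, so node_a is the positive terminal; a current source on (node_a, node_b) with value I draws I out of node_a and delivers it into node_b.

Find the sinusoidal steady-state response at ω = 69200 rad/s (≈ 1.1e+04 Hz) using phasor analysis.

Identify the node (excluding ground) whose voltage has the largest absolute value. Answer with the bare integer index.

5

Element admittances at ω=69200 rad/s:
  I1: injects 0.0654 A into n4 (from n3)
  I2: injects 0.893 A into n3 (from n1)
  I3: injects 0.254 A into n3 (from n2)
  Y(R1) = 0.001103+0.000j S between n0,n4
  I4: injects 0.00258 A into n0 (from n3)
  Y(R2) = 0.0002907+0.000j S between n0,n5
  I5: injects 0.0011 A into n1 (from n3)
  Y(L1) = 0.000-0.005106j S between n2,n5
  Y(C1) = 0.000+0.01003j S between n2,n5
  Y(L2) = 0.000-0.05558j S between n3,n2
  Y(C2) = 0.000+0.04346j S between n0,n4
  Y(R3) = 0.0002639+0.000j S between n1,n4
  Y(R4) = 0.01136+0.000j S between n5,n1
  Y(R5) = 0.2114+0.000j S between n3,n4
  Y(C3) = 0.000+0.5986j S between n5,n4
  Y(R6) = 0.0001220+0.000j S between n0,n5
  Y(R7) = 0.03436+0.000j S between n5,n1
  Y(R8) = 0.01792+0.000j S between n0,n1
  Y(R9) = 0.5263+0.000j S between n5,n3
  Y(R10) = 0.004808+0.000j S between n0,n3
  V1: constraint V(n5)−V(n4) = 9.37
  V2: constraint V(n5)−V(n3) = 14.7
Assemble and solve the 7×7 MNA system:
  V(n1)=-6.338-2.065j  V(n2)=-5.491-7.885j  V(n3)=-4.061-2.870j  V(n4)=1.269-2.870j  V(n5)=10.64-2.870j
  i(V1)=1.190-5.557j  i(V2)=-9.682-0.09328j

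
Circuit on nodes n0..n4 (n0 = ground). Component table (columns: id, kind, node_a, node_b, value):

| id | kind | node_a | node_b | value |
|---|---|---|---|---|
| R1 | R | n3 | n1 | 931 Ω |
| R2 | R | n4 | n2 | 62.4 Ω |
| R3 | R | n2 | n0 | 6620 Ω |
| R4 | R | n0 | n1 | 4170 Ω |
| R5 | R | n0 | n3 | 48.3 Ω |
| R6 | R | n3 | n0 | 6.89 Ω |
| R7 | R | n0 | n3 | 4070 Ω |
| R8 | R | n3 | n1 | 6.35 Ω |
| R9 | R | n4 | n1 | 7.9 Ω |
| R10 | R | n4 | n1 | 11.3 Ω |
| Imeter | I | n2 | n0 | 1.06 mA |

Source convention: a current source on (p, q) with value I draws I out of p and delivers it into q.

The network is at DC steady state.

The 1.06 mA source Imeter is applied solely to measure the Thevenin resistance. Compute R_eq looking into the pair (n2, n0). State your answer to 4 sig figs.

Apply KCL at each of the 4 non-ground nodes and solve the resulting linear system.
Node n1: branches {R1, R4, R8, R9, R10} → V_1 = -0.01287
Node n2: branches {R2, R3, Imeter} → V_2 = -0.08311
Node n3: branches {R1, R5, R6, R7, R8} → V_3 = -0.006288
Node n4: branches {R2, R9, R10} → V_4 = -0.01774

R_eq = 78.40 Ω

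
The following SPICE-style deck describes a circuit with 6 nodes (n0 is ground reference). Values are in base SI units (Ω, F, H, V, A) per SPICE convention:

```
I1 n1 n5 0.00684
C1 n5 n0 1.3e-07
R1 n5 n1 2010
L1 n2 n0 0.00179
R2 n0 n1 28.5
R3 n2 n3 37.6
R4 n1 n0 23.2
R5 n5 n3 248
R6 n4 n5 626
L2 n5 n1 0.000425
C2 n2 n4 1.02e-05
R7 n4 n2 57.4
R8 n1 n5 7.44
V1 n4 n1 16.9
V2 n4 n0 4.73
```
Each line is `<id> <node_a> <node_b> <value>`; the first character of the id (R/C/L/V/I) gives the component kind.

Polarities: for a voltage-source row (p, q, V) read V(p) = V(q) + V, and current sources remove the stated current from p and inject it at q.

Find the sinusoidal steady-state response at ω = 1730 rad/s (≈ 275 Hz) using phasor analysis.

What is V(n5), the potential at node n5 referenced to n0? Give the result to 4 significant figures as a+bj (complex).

-12.17+0.05520j V

Apply KCL at each of the 5 non-ground nodes and solve the resulting linear system.
Node n1: branches {I1, R1, R2, R4, L2, R8, V1} → V_1 = -12.17+0.000j
Node n2: branches {L1, R3, C2, R7} → V_2 = -0.2639+0.1485j
Node n3: branches {R3, R5} → V_3 = -1.831+0.1362j
Node n4: branches {R6, C2, R7, V1, V2} → V_4 = 4.730+0.000j
Node n5: branches {I1, C1, R1, R5, R6, L2, R8} → V_5 = -12.17+0.05520j
Source currents: i(V1)=-1.020-0.002975j, i(V2)=0.9037-0.08247j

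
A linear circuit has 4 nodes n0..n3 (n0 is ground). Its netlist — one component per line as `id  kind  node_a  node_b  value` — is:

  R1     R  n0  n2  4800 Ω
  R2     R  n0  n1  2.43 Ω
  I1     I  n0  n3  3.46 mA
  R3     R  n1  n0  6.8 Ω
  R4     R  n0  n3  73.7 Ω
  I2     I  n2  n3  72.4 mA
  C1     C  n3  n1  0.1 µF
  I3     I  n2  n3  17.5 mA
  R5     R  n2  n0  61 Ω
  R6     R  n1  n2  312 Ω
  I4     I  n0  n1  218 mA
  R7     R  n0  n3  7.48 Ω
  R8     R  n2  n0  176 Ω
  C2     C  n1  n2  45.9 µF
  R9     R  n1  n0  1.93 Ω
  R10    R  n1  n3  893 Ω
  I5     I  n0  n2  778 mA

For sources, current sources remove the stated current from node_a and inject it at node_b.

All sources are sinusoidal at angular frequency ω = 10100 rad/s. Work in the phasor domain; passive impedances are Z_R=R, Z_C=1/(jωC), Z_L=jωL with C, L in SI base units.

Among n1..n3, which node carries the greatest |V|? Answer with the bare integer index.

2

MNA unknowns: 3 node voltages V₁..V_3
R1: Y=0.0002083+0.000j on G[0,2]
R2: Y=0.4115+0.000j on G[0,1]
I1: z[0]−=0.00346, z[3]+=0.00346
R3: Y=0.1471+0.000j on G[1,0]
R4: Y=0.01357+0.000j on G[0,3]
I2: z[2]−=0.0724, z[3]+=0.0724
C1: Y=0.000+0.001010j on G[3,1]
I3: z[2]−=0.0175, z[3]+=0.0175
R5: Y=0.01639+0.000j on G[2,0]
R6: Y=0.003205+0.000j on G[1,2]
I4: z[0]−=0.218, z[1]+=0.218
R7: Y=0.1337+0.000j on G[0,3]
R8: Y=0.005682+0.000j on G[2,0]
C2: Y=0.000+0.4636j on G[1,2]
R9: Y=0.5181+0.000j on G[1,0]
R10: Y=0.001120+0.000j on G[1,3]
I5: z[0]−=0.778, z[2]+=0.778
solve → V1=0.8227+0.02901j, V2=0.9005-1.411j, V3=0.6352+0.001495j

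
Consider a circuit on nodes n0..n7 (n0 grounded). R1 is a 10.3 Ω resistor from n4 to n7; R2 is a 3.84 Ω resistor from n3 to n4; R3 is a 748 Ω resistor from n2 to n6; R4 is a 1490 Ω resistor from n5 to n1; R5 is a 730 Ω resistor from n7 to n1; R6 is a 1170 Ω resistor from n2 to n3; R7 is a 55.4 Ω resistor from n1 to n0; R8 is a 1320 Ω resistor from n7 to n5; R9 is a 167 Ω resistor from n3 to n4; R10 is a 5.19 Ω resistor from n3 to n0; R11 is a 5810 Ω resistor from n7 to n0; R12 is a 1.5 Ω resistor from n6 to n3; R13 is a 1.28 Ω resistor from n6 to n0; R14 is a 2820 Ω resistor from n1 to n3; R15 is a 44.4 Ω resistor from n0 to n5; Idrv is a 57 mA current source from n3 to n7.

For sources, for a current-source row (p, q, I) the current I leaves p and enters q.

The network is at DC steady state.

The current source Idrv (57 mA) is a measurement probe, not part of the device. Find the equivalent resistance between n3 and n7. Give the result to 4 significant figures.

Element admittances at DC:
  Y(R1) = 0.09709 S between n4,n7
  Y(R2) = 0.2604 S between n3,n4
  Y(R3) = 0.001337 S between n2,n6
  Y(R4) = 0.0006711 S between n5,n1
  Y(R5) = 0.001370 S between n7,n1
  Y(R6) = 0.0008547 S between n2,n3
  Y(R7) = 0.01805 S between n1,n0
  Y(R8) = 0.0007576 S between n7,n5
  Y(R9) = 0.005988 S between n3,n4
  Y(R10) = 0.1927 S between n3,n0
  Y(R11) = 0.0001721 S between n7,n0
  Y(R12) = 0.6667 S between n6,n3
  Y(R13) = 0.7812 S between n6,n0
  Y(R14) = 0.0003546 S between n1,n3
  Y(R15) = 0.02252 S between n0,n5
  Idrv: injects 0.057 A into n7 (from n3)
Assemble and solve the 7×7 MNA system:
  V(n1)=0.05268  V(n2)=-0.002027  V(n3)=-0.003021  V(n4)=0.2046  V(n5)=0.02597  V(n6)=-0.001391  V(n7)=0.7743

R_eq = 13.64 Ω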